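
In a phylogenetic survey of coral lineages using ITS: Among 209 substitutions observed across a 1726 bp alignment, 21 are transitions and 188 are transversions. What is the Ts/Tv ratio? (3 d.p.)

0.112

R = 21/188 = 0.111702… ≈ 0.112 (to 3 d.p.).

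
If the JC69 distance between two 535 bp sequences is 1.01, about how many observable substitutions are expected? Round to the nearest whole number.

297

Invert JC69: p = (3/4)(1 − e^(−4d/3)) = 0.75 × (1 − e^(-1.346667)) = 0.75 × (1 − 0.260106) = 0.554921.
Expected differing sites = pL ≈ 0.554921 × 535 = 296.882735 ≈ 297.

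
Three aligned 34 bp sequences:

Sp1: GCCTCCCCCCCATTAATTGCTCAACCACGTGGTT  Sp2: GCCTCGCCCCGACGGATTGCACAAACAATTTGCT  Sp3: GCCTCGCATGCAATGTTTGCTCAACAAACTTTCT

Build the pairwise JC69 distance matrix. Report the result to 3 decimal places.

d(Sp1,Sp2) = 0.423, d(Sp1,Sp3) = 0.535, d(Sp2,Sp3) = 0.477

Sp1–Sp2: 11/34 sites differ → p ≈ 0.323529, d = −0.75 ln(1 − 0.431372) = 0.423397 ≈ 0.423.
Sp1–Sp3: 13/34 sites differ → p ≈ 0.382353, d = −0.75 ln(1 − 0.509804) = 0.534712 ≈ 0.535.
Sp2–Sp3: 12/34 sites differ → p ≈ 0.352941, d = −0.75 ln(1 − 0.470588) = 0.476991 ≈ 0.477.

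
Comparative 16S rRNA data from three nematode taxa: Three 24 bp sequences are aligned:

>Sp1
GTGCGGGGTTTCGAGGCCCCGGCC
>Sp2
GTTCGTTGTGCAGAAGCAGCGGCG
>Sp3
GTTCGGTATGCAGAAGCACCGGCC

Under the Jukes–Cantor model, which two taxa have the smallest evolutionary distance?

Sp1–Sp2: 10/24 differ, p = 0.417, d = 0.608.
Sp1–Sp3: 8/24 differ, p = 0.333, d = 0.441.
Sp2–Sp3: 4/24 differ, p = 0.167, d = 0.188.
The smallest distance is between Sp2 and Sp3.

Sp2 and Sp3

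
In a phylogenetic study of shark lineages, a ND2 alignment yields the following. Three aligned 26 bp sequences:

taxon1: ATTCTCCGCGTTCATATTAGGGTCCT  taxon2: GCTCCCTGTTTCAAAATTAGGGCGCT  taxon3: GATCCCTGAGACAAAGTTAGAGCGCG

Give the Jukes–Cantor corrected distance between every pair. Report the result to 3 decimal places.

taxon1–taxon2: 11/26 sites differ → p ≈ 0.423077, d = −0.75 ln(1 − 0.564103) = 0.622762 ≈ 0.623.
taxon1–taxon3: 14/26 sites differ → p ≈ 0.538462, d = −0.75 ln(1 − 0.717949) = 0.949251 ≈ 0.949.
taxon2–taxon3: 7/26 sites differ → p ≈ 0.269231, d = −0.75 ln(1 − 0.358975) = 0.333515 ≈ 0.334.

d(taxon1,taxon2) = 0.623, d(taxon1,taxon3) = 0.949, d(taxon2,taxon3) = 0.334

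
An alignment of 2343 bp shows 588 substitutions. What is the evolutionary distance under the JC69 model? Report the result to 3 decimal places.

p = 588/2343 ≈ 0.25096.
d = −(3/4) ln(1 − 4p/3) = −0.75 ln(1 − 0.334613) = −0.75 ln(0.665387)
  = −0.75 × (-0.407386) = 0.305540 substitutions/site.

0.306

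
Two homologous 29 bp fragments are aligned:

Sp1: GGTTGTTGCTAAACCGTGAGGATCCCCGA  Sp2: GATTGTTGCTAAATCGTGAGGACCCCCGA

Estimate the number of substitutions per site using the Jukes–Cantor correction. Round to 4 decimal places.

The sequences differ at 3 of 29 sites (2, 14, 23), so p = 3/29 ≈ 0.103448.
d = −(3/4) ln(1 − 4p/3) = −0.75 ln(1 − 0.137931) = −0.75 ln(0.862069)
  = −0.75 × (-0.148420) = 0.111315 substitutions/site.

0.1113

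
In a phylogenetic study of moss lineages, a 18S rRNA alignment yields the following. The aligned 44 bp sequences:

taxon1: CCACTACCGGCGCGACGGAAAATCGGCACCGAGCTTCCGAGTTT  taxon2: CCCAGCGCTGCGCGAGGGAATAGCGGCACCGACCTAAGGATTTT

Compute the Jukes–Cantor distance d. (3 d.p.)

0.414

The sequences differ at 14 of 44 sites, so p = 14/44 ≈ 0.318182.
d = −(3/4) ln(1 − 4p/3) = −0.75 ln(1 − 0.424243) = −0.75 ln(0.575757)
  = −0.75 × (-0.552070) = 0.414053 substitutions/site.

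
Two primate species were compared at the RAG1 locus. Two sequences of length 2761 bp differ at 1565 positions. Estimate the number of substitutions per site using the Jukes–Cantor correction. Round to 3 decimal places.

p = 1565/2761 ≈ 0.566824.
d = −(3/4) ln(1 − 4p/3) = −0.75 ln(1 − 0.755765) = −0.75 ln(0.244235)
  = −0.75 × (-1.409624) = 1.057218 substitutions/site.

1.057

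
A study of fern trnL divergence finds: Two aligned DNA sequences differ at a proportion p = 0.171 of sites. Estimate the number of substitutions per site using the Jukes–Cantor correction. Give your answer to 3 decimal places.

d = −(3/4) ln(1 − 4p/3) = −0.75 ln(1 − 0.228) = −0.75 ln(0.772)
  = −0.75 × (-0.258771) = 0.194078 substitutions/site.

0.194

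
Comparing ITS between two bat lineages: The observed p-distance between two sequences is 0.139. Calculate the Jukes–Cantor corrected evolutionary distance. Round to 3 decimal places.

d = −(3/4) ln(1 − 4p/3) = −0.75 ln(1 − 0.185333) = −0.75 ln(0.814667)
  = −0.75 × (-0.204976) = 0.153732 substitutions/site.

0.154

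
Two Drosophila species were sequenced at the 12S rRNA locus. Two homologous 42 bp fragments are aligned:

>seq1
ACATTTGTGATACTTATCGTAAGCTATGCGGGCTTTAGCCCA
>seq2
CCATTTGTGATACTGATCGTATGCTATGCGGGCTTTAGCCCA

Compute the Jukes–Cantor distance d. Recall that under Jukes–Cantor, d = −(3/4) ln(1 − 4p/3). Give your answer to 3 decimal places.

0.075

The sequences differ at 3 of 42 sites (1, 15, 22), so p = 3/42 ≈ 0.071429.
d = −(3/4) ln(1 − 4p/3) = −0.75 ln(1 − 0.095239) = −0.75 ln(0.904761)
  = −0.75 × (-0.100084) = 0.075063 substitutions/site.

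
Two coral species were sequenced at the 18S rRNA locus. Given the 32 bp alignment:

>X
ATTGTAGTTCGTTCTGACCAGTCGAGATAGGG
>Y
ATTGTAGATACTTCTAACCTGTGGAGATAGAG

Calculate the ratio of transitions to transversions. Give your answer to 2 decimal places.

0.40

Transitions are A↔G and C↔T; transversions are all other mismatches.
Transitions: 2. Transversions: 5.
R = 2/5 = 0.40.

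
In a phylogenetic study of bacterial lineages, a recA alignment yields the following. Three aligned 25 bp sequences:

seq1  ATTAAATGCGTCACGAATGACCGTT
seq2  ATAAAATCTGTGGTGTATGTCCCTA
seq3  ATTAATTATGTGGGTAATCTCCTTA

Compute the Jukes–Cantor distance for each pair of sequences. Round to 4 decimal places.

seq1–seq2: 10/25 sites differ → p = 0.4, d = −0.75 ln(1 − 0.533333) = 0.571605 ≈ 0.5716.
seq1–seq3: 11/25 sites differ → p = 0.44, d = −0.75 ln(1 − 0.586667) = 0.662626 ≈ 0.6626.
seq2–seq3: 8/25 sites differ → p = 0.32, d = −0.75 ln(1 − 0.426667) = 0.417216 ≈ 0.4172.

d(seq1,seq2) = 0.5716, d(seq1,seq3) = 0.6626, d(seq2,seq3) = 0.4172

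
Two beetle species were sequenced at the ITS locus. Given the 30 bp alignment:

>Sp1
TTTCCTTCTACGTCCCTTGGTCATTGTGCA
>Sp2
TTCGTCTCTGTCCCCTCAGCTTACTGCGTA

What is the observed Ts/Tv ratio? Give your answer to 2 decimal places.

3.00

Transitions are A↔G and C↔T; transversions are all other mismatches.
Transitions: 12. Transversions: 4.
R = 12/4 = 3.00.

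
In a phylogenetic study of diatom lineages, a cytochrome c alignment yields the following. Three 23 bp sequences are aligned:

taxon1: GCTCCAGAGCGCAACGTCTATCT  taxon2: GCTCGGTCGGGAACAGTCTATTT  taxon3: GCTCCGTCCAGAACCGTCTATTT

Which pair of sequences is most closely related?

taxon1–taxon2: 9/23 differ, p = 0.391, d = 0.553.
taxon1–taxon3: 8/23 differ, p = 0.348, d = 0.467.
taxon2–taxon3: 4/23 differ, p = 0.174, d = 0.198.
The smallest distance is between taxon2 and taxon3.

taxon2 and taxon3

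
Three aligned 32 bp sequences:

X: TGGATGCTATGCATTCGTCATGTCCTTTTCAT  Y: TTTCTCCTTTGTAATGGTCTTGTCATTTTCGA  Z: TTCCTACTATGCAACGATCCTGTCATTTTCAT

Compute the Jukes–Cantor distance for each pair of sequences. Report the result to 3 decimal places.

d(X,Y) = 0.520, d(X,Z) = 0.404, d(Y,Z) = 0.353

X–Y: 12/32 sites differ → p = 0.375, d = −0.75 ln(1 − 0.5) = 0.519860 ≈ 0.520.
X–Z: 10/32 sites differ → p = 0.3125, d = −0.75 ln(1 − 0.416667) = 0.404248 ≈ 0.404.
Y–Z: 9/32 sites differ → p = 0.28125, d = −0.75 ln(1 − 0.375) = 0.352503 ≈ 0.353.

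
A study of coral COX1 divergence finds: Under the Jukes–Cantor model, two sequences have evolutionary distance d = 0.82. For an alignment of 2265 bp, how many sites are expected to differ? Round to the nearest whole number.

1130

Invert JC69: p = (3/4)(1 − e^(−4d/3)) = 0.75 × (1 − e^(-1.093333)) = 0.75 × (1 − 0.335098) = 0.498677.
Expected differing sites = pL ≈ 0.498677 × 2265 = 1129.503405 ≈ 1130.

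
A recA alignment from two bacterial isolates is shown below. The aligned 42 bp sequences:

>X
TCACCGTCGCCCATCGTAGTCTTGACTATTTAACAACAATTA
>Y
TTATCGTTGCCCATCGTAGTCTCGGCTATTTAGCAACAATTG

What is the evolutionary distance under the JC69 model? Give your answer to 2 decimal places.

0.19

The sequences differ at 7 of 42 sites (2, 4, 8, 23, 25, 33, 42), so p = 7/42 ≈ 0.166667.
d = −(3/4) ln(1 − 4p/3) = −0.75 ln(1 − 0.222223) = −0.75 ln(0.777777)
  = −0.75 × (-0.251315) = 0.188486 substitutions/site.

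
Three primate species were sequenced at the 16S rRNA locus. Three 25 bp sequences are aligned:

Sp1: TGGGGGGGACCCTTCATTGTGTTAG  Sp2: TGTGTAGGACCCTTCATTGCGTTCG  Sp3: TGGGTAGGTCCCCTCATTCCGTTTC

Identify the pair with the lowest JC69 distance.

Sp1 and Sp2

Sp1–Sp2: 5/25 differ, p = 0.200, d = 0.233.
Sp1–Sp3: 8/25 differ, p = 0.320, d = 0.417.
Sp2–Sp3: 6/25 differ, p = 0.240, d = 0.289.
The smallest distance is between Sp1 and Sp2.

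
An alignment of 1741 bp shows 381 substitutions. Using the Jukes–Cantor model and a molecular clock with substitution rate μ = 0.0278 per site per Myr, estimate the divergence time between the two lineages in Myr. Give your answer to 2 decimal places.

p = 381/1741 ≈ 0.21884.
d = −(3/4) ln(1 − 4p/3) = −0.75 ln(1 − 0.291787) = −0.75 ln(0.708213)
  = −0.75 × (-0.345010) = 0.258758 substitutions/site.
Under a molecular clock d = 2μt, so t = d/(2μ) = 0.258758 / (2 × 0.0278) = 4.65 Myr.

4.65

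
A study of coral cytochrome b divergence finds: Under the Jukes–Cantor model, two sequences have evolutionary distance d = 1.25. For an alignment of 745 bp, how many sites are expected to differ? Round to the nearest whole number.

Invert JC69: p = (3/4)(1 − e^(−4d/3)) = 0.75 × (1 − e^(-1.666667)) = 0.75 × (1 − 0.188876) = 0.608343.
Expected differing sites = pL ≈ 0.608343 × 745 = 453.215535 ≈ 453.

453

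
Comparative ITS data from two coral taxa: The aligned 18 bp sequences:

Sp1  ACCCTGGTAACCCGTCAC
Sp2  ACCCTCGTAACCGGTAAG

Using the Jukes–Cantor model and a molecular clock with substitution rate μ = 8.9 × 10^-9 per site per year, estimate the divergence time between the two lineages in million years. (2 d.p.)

14.81

The sequences differ at 4 of 18 sites (6, 13, 16, 18), so p = 4/18 ≈ 0.222222.
d = −(3/4) ln(1 − 4p/3) = −0.75 ln(1 − 0.296296) = −0.75 ln(0.703704)
  = −0.75 × (-0.351397) = 0.263548 substitutions/site.
Under a molecular clock d = 2μt, so t = d/(2μ) = 0.263548 / (2 × 8.9 × 10^-9) = 14.81 million years.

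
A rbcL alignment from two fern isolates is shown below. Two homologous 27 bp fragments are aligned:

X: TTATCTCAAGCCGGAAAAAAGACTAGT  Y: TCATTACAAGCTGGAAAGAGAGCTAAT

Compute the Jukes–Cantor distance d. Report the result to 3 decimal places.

0.441

The sequences differ at 9 of 27 sites (2, 5, 6, 12, 18, 20, 21, 22, 26), so p = 9/27 ≈ 0.333333.
d = −(3/4) ln(1 − 4p/3) = −0.75 ln(1 − 0.444444) = −0.75 ln(0.555556)
  = −0.75 × (-0.587786) = 0.440840 substitutions/site.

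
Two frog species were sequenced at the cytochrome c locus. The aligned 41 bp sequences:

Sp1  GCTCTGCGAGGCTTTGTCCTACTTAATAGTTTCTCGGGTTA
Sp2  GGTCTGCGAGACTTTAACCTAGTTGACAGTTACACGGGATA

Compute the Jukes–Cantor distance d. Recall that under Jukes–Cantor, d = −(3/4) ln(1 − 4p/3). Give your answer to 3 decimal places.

0.295

The sequences differ at 10 of 41 sites (2, 11, 16, 17, 22, 25, 27, 32, 34, 39), so p = 10/41 ≈ 0.243902.
d = −(3/4) ln(1 − 4p/3) = −0.75 ln(1 − 0.325203) = −0.75 ln(0.674797)
  = −0.75 × (-0.393343) = 0.295007 substitutions/site.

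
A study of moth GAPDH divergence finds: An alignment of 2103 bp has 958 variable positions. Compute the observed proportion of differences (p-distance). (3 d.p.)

p = 958/2103 = 0.455539… ≈ 0.456 (to 3 d.p.).

0.456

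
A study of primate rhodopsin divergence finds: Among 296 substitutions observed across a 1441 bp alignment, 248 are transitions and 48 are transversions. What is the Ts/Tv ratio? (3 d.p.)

R = 248/48 = 5.166666… ≈ 5.167 (to 3 d.p.).

5.167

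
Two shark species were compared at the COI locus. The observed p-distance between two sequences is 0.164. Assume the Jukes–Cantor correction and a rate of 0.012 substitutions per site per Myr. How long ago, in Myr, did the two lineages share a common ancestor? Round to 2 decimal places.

d = −(3/4) ln(1 − 4p/3) = −0.75 ln(1 − 0.218667) = −0.75 ln(0.781333)
  = −0.75 × (-0.246754) = 0.185066 substitutions/site.
Under a molecular clock d = 2μt, so t = d/(2μ) = 0.185066 / (2 × 0.012) = 7.71 Myr.

7.71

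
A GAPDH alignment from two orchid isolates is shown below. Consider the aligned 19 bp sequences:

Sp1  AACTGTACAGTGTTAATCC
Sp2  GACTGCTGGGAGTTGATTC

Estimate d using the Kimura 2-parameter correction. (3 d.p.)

0.671

Of 19 sites, 5 differences are transitions and 3 are transversions, so P = 5/19 ≈ 0.263158 and Q = 3/19 ≈ 0.157895.
Under the Kimura two-parameter model, d = −½ ln(1 − 2P − Q) − ¼ ln(1 − 2Q).
1 − 2P − Q = 0.315789, giving −½ ln(0.315789) = 0.576341.
1 − 2Q = 0.68421, giving −¼ ln(0.68421) = 0.094873.
d = 0.576341 + 0.094873 = 0.671214.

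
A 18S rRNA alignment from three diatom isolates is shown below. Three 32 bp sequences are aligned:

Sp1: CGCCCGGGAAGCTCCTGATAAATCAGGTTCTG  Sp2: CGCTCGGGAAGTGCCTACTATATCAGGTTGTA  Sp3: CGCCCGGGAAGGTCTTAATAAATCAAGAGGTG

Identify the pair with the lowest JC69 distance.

Sp1–Sp2: 8/32 differ, p = 0.250, d = 0.304.
Sp1–Sp3: 7/32 differ, p = 0.219, d = 0.259.
Sp2–Sp3: 10/32 differ, p = 0.313, d = 0.404.
The smallest distance is between Sp1 and Sp3.

Sp1 and Sp3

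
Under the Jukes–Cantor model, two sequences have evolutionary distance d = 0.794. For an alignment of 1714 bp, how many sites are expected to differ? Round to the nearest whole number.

840

Invert JC69: p = (3/4)(1 − e^(−4d/3)) = 0.75 × (1 − e^(-1.058667)) = 0.75 × (1 − 0.346918) = 0.489812.
Expected differing sites = pL ≈ 0.489812 × 1714 = 839.537768 ≈ 840.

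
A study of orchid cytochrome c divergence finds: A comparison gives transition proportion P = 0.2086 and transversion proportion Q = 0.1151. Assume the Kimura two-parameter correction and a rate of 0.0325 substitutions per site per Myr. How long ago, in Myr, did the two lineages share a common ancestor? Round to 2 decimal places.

6.85

Under the Kimura two-parameter model, d = −½ ln(1 − 2P − Q) − ¼ ln(1 − 2Q).
1 − 2P − Q = 0.4677, giving −½ ln(0.4677) = 0.379964.
1 − 2Q = 0.7698, giving −¼ ln(0.7698) = 0.065406.
d = 0.379964 + 0.065406 = 0.445370.
Under a molecular clock d = 2μt, so t = d/(2μ) = 0.445370 / (2 × 0.0325) = 6.85 Myr.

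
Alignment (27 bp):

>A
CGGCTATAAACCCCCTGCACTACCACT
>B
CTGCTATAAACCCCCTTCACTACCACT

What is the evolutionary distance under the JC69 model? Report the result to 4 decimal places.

0.0780

The sequences differ at 2 of 27 sites (2, 17), so p = 2/27 ≈ 0.074074.
d = −(3/4) ln(1 − 4p/3) = −0.75 ln(1 − 0.098765) = −0.75 ln(0.901235)
  = −0.75 × (-0.103989) = 0.077992 substitutions/site.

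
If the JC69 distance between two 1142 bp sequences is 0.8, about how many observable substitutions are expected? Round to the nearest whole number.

562

Invert JC69: p = (3/4)(1 − e^(−4d/3)) = 0.75 × (1 − e^(-1.066667)) = 0.75 × (1 − 0.344154) = 0.491885.
Expected differing sites = pL ≈ 0.491885 × 1142 = 561.73267 ≈ 562.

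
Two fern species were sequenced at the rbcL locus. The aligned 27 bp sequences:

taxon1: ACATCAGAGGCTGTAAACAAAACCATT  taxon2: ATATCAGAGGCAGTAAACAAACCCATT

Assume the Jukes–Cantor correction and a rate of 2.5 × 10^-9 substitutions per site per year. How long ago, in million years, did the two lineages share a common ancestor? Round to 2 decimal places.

The sequences differ at 3 of 27 sites (2, 12, 22), so p = 3/27 ≈ 0.111111.
d = −(3/4) ln(1 − 4p/3) = −0.75 ln(1 − 0.148148) = −0.75 ln(0.851852)
  = −0.75 × (-0.160342) = 0.120257 substitutions/site.
Under a molecular clock d = 2μt, so t = d/(2μ) = 0.120257 / (2 × 2.5 × 10^-9) = 24.05 million years.

24.05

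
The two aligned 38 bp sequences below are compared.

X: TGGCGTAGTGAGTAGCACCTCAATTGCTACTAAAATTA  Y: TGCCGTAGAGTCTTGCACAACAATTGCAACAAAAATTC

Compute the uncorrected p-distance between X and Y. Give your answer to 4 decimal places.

The sequences differ at 10 of 38 positions (sites 3, 9, 11, 12, 14, 19, 20, 28, 31, 38).
p = 10/38 = 0.263157… ≈ 0.2632 (to 4 d.p.).

0.2632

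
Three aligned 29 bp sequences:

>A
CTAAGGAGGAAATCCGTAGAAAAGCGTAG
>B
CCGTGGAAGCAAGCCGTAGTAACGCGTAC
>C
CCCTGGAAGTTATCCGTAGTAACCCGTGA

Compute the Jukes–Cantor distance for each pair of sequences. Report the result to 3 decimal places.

d(A,B) = 0.401, d(A,C) = 0.529, d(B,C) = 0.291

A–B: 9/29 sites differ → p ≈ 0.310345, d = −0.75 ln(1 − 0.413793) = 0.400562 ≈ 0.401.
A–C: 11/29 sites differ → p ≈ 0.37931, d = −0.75 ln(1 − 0.505747) = 0.528531 ≈ 0.529.
B–C: 7/29 sites differ → p ≈ 0.241379, d = −0.75 ln(1 − 0.321839) = 0.291278 ≈ 0.291.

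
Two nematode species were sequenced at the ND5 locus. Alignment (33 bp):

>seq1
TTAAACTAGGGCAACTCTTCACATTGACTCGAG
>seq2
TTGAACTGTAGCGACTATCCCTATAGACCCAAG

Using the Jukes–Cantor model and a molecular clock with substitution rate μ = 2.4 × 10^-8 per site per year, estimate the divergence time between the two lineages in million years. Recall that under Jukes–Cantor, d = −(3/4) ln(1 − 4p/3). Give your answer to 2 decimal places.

10.36

The sequences differ at 12 of 33 sites, so p = 12/33 ≈ 0.363636.
d = −(3/4) ln(1 − 4p/3) = −0.75 ln(1 − 0.484848) = −0.75 ln(0.515152)
  = −0.75 × (-0.663293) = 0.497470 substitutions/site.
Under a molecular clock d = 2μt, so t = d/(2μ) = 0.497470 / (2 × 2.4 × 10^-8) = 10.36 million years.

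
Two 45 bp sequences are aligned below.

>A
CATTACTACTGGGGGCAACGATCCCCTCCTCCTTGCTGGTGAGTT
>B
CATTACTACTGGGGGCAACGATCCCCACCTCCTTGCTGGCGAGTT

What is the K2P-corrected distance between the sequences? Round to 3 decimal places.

Of 45 sites, 1 differences are transitions and 1 are transversions, so P = 1/45 ≈ 0.022222 and Q = 1/45 ≈ 0.022222.
Under the Kimura two-parameter model, d = −½ ln(1 − 2P − Q) − ¼ ln(1 − 2Q).
1 − 2P − Q = 0.933334, giving −½ ln(0.933334) = 0.034496.
1 − 2Q = 0.955556, giving −¼ ln(0.955556) = 0.011365.
d = 0.034496 + 0.011365 = 0.045861.

0.046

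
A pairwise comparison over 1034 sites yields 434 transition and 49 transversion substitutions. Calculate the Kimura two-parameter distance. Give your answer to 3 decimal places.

1.114

P = 434/1034 ≈ 0.419729 and Q = 49/1034 ≈ 0.047389.
Under the Kimura two-parameter model, d = −½ ln(1 − 2P − Q) − ¼ ln(1 − 2Q).
1 − 2P − Q = 0.113153, giving −½ ln(0.113153) = 1.089507.
1 − 2Q = 0.905222, giving −¼ ln(0.905222) = 0.024894.
d = 1.089507 + 0.024894 = 1.114401.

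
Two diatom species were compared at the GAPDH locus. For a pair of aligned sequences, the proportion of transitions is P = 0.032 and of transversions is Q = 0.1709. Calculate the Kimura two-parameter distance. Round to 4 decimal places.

Under the Kimura two-parameter model, d = −½ ln(1 − 2P − Q) − ¼ ln(1 − 2Q).
1 − 2P − Q = 0.7651, giving −½ ln(0.7651) = 0.133874.
1 − 2Q = 0.6582, giving −¼ ln(0.6582) = 0.104562.
d = 0.133874 + 0.104562 = 0.238436.

0.2384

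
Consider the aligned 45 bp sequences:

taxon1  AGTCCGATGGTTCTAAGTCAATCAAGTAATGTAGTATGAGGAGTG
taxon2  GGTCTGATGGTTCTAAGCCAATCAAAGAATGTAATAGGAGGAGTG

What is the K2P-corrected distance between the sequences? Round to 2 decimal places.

0.18

Of 45 sites, 5 differences are transitions and 2 are transversions, so P = 5/45 ≈ 0.111111 and Q = 2/45 ≈ 0.044444.
Under the Kimura two-parameter model, d = −½ ln(1 − 2P − Q) − ¼ ln(1 − 2Q).
1 − 2P − Q = 0.733334, giving −½ ln(0.733334) = 0.155077.
1 − 2Q = 0.911112, giving −¼ ln(0.911112) = 0.023272.
d = 0.155077 + 0.023272 = 0.178349.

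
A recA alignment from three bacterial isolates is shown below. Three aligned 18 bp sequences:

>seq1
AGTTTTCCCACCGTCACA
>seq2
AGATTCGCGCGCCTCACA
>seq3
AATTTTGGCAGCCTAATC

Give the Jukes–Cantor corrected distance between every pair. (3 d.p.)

seq1–seq2: 7/18 sites differ → p ≈ 0.388889, d = −0.75 ln(1 − 0.518519) = 0.548166 ≈ 0.548.
seq1–seq3: 8/18 sites differ → p ≈ 0.444444, d = −0.75 ln(1 − 0.592592) = 0.673455 ≈ 0.673.
seq2–seq3: 9/18 sites differ → p = 0.5, d = −0.75 ln(1 − 0.666667) = 0.823960 ≈ 0.824.

d(seq1,seq2) = 0.548, d(seq1,seq3) = 0.673, d(seq2,seq3) = 0.824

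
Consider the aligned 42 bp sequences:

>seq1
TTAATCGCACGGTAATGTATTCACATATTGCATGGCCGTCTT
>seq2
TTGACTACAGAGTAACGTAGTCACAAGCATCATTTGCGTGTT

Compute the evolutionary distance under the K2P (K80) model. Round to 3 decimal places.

Of 42 sites, 8 differences are transitions and 9 are transversions, so P = 8/42 ≈ 0.190476 and Q = 9/42 ≈ 0.214286.
Under the Kimura two-parameter model, d = −½ ln(1 − 2P − Q) − ¼ ln(1 − 2Q).
1 − 2P − Q = 0.404762, giving −½ ln(0.404762) = 0.452228.
1 − 2Q = 0.571428, giving −¼ ln(0.571428) = 0.139904.
d = 0.452228 + 0.139904 = 0.592132.

0.592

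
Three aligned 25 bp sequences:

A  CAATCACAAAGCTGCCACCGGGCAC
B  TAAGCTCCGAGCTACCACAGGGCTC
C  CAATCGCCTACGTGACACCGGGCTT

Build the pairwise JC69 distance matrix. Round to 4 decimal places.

d(A,B) = 0.4172, d(A,C) = 0.4172, d(B,C) = 0.5716

A–B: 8/25 sites differ → p = 0.32, d = −0.75 ln(1 − 0.426667) = 0.417216 ≈ 0.4172.
A–C: 8/25 sites differ → p = 0.32, d = −0.75 ln(1 − 0.426667) = 0.417216 ≈ 0.4172.
B–C: 10/25 sites differ → p = 0.4, d = −0.75 ln(1 − 0.533333) = 0.571605 ≈ 0.5716.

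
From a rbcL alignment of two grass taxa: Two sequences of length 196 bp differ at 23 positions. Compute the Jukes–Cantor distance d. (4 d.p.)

p = 23/196 ≈ 0.117347.
d = −(3/4) ln(1 − 4p/3) = −0.75 ln(1 − 0.156463) = −0.75 ln(0.843537)
  = −0.75 × (-0.170152) = 0.127614 substitutions/site.

0.1276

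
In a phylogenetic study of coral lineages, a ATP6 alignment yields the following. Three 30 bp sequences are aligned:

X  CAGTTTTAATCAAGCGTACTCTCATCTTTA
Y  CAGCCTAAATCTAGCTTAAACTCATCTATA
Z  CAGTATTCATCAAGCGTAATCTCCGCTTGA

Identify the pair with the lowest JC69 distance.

X–Y: 8/30 differ, p = 0.267, d = 0.330.
X–Z: 6/30 differ, p = 0.200, d = 0.233.
Y–Z: 11/30 differ, p = 0.367, d = 0.503.
The smallest distance is between X and Z.

X and Z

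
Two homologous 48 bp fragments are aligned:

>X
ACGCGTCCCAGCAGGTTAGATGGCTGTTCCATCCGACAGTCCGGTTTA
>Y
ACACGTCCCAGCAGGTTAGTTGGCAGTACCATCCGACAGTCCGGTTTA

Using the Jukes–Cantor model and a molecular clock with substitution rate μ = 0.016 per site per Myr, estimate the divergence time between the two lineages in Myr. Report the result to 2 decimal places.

The sequences differ at 4 of 48 sites (3, 20, 25, 28), so p = 4/48 ≈ 0.083333.
d = −(3/4) ln(1 − 4p/3) = −0.75 ln(1 − 0.111111) = −0.75 ln(0.888889)
  = −0.75 × (-0.117783) = 0.088337 substitutions/site.
Under a molecular clock d = 2μt, so t = d/(2μ) = 0.088337 / (2 × 0.016) = 2.76 Myr.

2.76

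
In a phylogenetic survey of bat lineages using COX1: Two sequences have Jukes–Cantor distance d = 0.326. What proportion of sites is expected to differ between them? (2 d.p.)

0.26

p = (3/4)(1 − e^(−4d/3)) = 0.75 × (1 − e^(-0.434667)) = 0.75 × (1 − 0.647480) = 0.264390.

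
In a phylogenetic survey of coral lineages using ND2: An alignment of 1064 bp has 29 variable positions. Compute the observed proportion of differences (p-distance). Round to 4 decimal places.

p = 29/1064 = 0.027255… ≈ 0.0273 (to 4 d.p.).

0.0273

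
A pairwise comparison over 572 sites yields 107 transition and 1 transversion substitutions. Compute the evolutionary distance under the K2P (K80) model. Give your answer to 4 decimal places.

P = 107/572 ≈ 0.187063 and Q = 1/572 ≈ 0.001748.
Under the Kimura two-parameter model, d = −½ ln(1 − 2P − Q) − ¼ ln(1 − 2Q).
1 − 2P − Q = 0.624126, giving −½ ln(0.624126) = 0.235702.
1 − 2Q = 0.996504, giving −¼ ln(0.996504) = 0.000876.
d = 0.235702 + 0.000876 = 0.236578.

0.2366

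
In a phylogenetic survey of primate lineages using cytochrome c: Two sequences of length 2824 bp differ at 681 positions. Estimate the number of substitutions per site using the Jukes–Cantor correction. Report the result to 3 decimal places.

0.291

p = 681/2824 ≈ 0.241147.
d = −(3/4) ln(1 − 4p/3) = −0.75 ln(1 − 0.321529) = −0.75 ln(0.678471)
  = −0.75 × (-0.387914) = 0.290936 substitutions/site.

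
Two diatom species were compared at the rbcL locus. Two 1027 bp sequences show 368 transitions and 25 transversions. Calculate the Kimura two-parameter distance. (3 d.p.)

0.688

P = 368/1027 ≈ 0.358325 and Q = 25/1027 ≈ 0.024343.
Under the Kimura two-parameter model, d = −½ ln(1 − 2P − Q) − ¼ ln(1 − 2Q).
1 − 2P − Q = 0.259007, giving −½ ln(0.259007) = 0.675450.
1 − 2Q = 0.951314, giving −¼ ln(0.951314) = 0.012478.
d = 0.675450 + 0.012478 = 0.687928.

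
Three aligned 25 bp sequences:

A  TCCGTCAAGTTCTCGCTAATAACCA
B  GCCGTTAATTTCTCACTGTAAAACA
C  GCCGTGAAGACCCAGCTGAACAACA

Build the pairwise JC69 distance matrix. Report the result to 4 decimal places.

d(A,B) = 0.4172, d(A,C) = 0.5716, d(B,C) = 0.4904

A–B: 8/25 sites differ → p = 0.32, d = −0.75 ln(1 − 0.426667) = 0.417216 ≈ 0.4172.
A–C: 10/25 sites differ → p = 0.4, d = −0.75 ln(1 − 0.533333) = 0.571605 ≈ 0.5716.
B–C: 9/25 sites differ → p = 0.36, d = −0.75 ln(1 − 0.48) = 0.490445 ≈ 0.4904.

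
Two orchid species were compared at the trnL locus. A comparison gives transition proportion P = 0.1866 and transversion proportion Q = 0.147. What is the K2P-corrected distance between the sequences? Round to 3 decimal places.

Under the Kimura two-parameter model, d = −½ ln(1 − 2P − Q) − ¼ ln(1 − 2Q).
1 − 2P − Q = 0.4798, giving −½ ln(0.4798) = 0.367193.
1 − 2Q = 0.706, giving −¼ ln(0.706) = 0.087035.
d = 0.367193 + 0.087035 = 0.454228.

0.454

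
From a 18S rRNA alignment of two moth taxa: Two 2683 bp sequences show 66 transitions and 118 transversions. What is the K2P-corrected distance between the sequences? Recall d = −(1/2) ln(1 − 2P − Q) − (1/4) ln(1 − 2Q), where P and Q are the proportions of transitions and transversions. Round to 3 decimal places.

0.072

P = 66/2683 ≈ 0.024599 and Q = 118/2683 ≈ 0.043981.
Under the Kimura two-parameter model, d = −½ ln(1 − 2P − Q) − ¼ ln(1 − 2Q).
1 − 2P − Q = 0.906821, giving −½ ln(0.906821) = 0.048905.
1 − 2Q = 0.912038, giving −¼ ln(0.912038) = 0.023018.
d = 0.048905 + 0.023018 = 0.071923.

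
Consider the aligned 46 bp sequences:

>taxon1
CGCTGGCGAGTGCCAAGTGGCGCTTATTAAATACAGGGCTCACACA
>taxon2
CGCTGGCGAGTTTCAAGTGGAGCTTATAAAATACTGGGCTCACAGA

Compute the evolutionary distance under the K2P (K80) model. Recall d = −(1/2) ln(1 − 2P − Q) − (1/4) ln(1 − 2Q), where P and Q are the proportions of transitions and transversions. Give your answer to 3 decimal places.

0.144

Of 46 sites, 1 differences are transitions and 5 are transversions, so P = 1/46 ≈ 0.021739 and Q = 5/46 ≈ 0.108696.
Under the Kimura two-parameter model, d = −½ ln(1 − 2P − Q) − ¼ ln(1 − 2Q).
1 − 2P − Q = 0.847826, giving −½ ln(0.847826) = 0.082540.
1 − 2Q = 0.782608, giving −¼ ln(0.782608) = 0.061281.
d = 0.082540 + 0.061281 = 0.143821.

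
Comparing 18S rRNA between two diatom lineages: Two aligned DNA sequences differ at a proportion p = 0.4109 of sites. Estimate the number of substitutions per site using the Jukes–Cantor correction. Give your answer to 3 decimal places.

0.595

d = −(3/4) ln(1 − 4p/3) = −0.75 ln(1 − 0.547867) = −0.75 ln(0.452133)
  = −0.75 × (-0.793779) = 0.595334 substitutions/site.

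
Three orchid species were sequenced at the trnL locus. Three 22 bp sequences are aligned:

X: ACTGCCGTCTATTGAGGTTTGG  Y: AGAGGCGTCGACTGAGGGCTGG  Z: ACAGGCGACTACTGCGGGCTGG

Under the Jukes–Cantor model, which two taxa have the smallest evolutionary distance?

Y and Z

X–Y: 7/22 differ, p = 0.318, d = 0.414.
X–Z: 7/22 differ, p = 0.318, d = 0.414.
Y–Z: 4/22 differ, p = 0.182, d = 0.208.
The smallest distance is between Y and Z.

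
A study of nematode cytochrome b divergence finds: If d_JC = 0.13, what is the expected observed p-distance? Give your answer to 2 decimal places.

0.12

p = (3/4)(1 − e^(−4d/3)) = 0.75 × (1 − e^(-0.173333)) = 0.75 × (1 − 0.840858) = 0.119357.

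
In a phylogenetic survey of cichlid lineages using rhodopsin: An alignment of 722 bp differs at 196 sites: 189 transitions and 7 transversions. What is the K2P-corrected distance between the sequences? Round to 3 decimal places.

P = 189/722 ≈ 0.261773 and Q = 7/722 ≈ 0.009695.
Under the Kimura two-parameter model, d = −½ ln(1 − 2P − Q) − ¼ ln(1 − 2Q).
1 − 2P − Q = 0.466759, giving −½ ln(0.466759) = 0.380971.
1 − 2Q = 0.98061, giving −¼ ln(0.98061) = 0.004895.
d = 0.380971 + 0.004895 = 0.385866.

0.386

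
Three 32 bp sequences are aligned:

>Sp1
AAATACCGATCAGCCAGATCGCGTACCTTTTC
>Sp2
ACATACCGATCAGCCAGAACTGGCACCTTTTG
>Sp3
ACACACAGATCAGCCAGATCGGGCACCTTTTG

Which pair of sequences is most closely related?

Sp2 and Sp3

Sp1–Sp2: 6/32 differ, p = 0.188, d = 0.216.
Sp1–Sp3: 6/32 differ, p = 0.188, d = 0.216.
Sp2–Sp3: 4/32 differ, p = 0.125, d = 0.137.
The smallest distance is between Sp2 and Sp3.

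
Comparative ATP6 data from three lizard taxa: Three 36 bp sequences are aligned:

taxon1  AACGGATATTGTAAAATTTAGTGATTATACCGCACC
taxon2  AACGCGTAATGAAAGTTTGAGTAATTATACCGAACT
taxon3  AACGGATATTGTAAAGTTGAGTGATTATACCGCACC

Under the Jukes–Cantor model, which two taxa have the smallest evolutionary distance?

taxon1 and taxon3

taxon1–taxon2: 10/36 differ, p = 0.278, d = 0.347.
taxon1–taxon3: 2/36 differ, p = 0.056, d = 0.058.
taxon2–taxon3: 9/36 differ, p = 0.250, d = 0.304.
The smallest distance is between taxon1 and taxon3.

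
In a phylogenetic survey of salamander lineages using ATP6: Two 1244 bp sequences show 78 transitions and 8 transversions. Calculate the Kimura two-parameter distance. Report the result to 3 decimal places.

0.074

P = 78/1244 ≈ 0.062701 and Q = 8/1244 ≈ 0.006431.
Under the Kimura two-parameter model, d = −½ ln(1 − 2P − Q) − ¼ ln(1 − 2Q).
1 − 2P − Q = 0.868167, giving −½ ln(0.868167) = 0.070686.
1 − 2Q = 0.987138, giving −¼ ln(0.987138) = 0.003236.
d = 0.070686 + 0.003236 = 0.073922.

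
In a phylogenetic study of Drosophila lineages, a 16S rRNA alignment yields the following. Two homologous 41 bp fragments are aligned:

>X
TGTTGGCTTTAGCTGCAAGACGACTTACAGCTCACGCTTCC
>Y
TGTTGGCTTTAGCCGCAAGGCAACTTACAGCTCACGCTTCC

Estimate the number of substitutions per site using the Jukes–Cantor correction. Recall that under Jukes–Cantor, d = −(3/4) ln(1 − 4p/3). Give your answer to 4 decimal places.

The sequences differ at 3 of 41 sites (14, 20, 22), so p = 3/41 ≈ 0.073171.
d = −(3/4) ln(1 − 4p/3) = −0.75 ln(1 − 0.097561) = −0.75 ln(0.902439)
  = −0.75 × (-0.102654) = 0.076991 substitutions/site.

0.0770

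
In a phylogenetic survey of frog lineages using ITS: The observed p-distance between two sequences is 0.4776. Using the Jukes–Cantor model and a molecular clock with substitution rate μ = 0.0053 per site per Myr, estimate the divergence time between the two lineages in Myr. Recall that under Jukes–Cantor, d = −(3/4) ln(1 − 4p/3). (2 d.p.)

71.66

d = −(3/4) ln(1 − 4p/3) = −0.75 ln(1 − 0.6368) = −0.75 ln(0.3632)
  = −0.75 × (-1.012802) = 0.759602 substitutions/site.
Under a molecular clock d = 2μt, so t = d/(2μ) = 0.759602 / (2 × 0.0053) = 71.66 Myr.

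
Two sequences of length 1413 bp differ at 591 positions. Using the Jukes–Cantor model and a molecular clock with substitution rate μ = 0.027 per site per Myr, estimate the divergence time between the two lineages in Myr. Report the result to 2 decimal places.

11.33

p = 591/1413 ≈ 0.418259.
d = −(3/4) ln(1 − 4p/3) = −0.75 ln(1 − 0.557679) = −0.75 ln(0.442321)
  = −0.75 × (-0.815719) = 0.611789 substitutions/site.
Under a molecular clock d = 2μt, so t = d/(2μ) = 0.611789 / (2 × 0.027) = 11.33 Myr.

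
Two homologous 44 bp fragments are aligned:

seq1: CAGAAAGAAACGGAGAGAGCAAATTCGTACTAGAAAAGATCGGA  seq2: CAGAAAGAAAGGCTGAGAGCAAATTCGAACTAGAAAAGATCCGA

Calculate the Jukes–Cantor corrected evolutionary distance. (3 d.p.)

0.123

The sequences differ at 5 of 44 sites (11, 13, 14, 28, 42), so p = 5/44 ≈ 0.113636.
d = −(3/4) ln(1 − 4p/3) = −0.75 ln(1 − 0.151515) = −0.75 ln(0.848485)
  = −0.75 × (-0.164303) = 0.123227 substitutions/site.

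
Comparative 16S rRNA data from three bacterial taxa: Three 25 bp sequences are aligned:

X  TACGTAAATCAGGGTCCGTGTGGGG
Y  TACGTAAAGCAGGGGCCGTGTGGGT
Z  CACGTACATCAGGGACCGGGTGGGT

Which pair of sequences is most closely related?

X and Y

X–Y: 3/25 differ, p = 0.120, d = 0.131.
X–Z: 5/25 differ, p = 0.200, d = 0.233.
Y–Z: 5/25 differ, p = 0.200, d = 0.233.
The smallest distance is between X and Y.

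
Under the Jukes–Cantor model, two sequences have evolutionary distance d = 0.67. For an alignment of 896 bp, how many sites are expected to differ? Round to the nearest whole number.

397

Invert JC69: p = (3/4)(1 − e^(−4d/3)) = 0.75 × (1 − e^(-0.893333)) = 0.75 × (1 − 0.409289) = 0.443033.
Expected differing sites = pL ≈ 0.443033 × 896 = 396.957568 ≈ 397.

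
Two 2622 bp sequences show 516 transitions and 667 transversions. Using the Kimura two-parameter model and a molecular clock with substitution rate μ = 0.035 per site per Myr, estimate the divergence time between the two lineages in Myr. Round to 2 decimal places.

P = 516/2622 ≈ 0.196796 and Q = 667/2622 ≈ 0.254386.
Under the Kimura two-parameter model, d = −½ ln(1 − 2P − Q) − ¼ ln(1 − 2Q).
1 − 2P − Q = 0.352022, giving −½ ln(0.352022) = 0.522031.
1 − 2Q = 0.491228, giving −¼ ln(0.491228) = 0.177712.
d = 0.522031 + 0.177712 = 0.699743.
Under a molecular clock d = 2μt, so t = d/(2μ) = 0.699743 / (2 × 0.035) = 10.00 Myr.

10.00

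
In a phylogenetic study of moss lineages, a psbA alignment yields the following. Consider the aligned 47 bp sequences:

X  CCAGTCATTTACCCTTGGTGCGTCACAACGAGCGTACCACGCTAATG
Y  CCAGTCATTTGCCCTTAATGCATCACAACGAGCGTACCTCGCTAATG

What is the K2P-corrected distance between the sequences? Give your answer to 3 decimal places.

0.117

Of 47 sites, 4 differences are transitions and 1 are transversions, so P = 4/47 ≈ 0.085106 and Q = 1/47 ≈ 0.021277.
Under the Kimura two-parameter model, d = −½ ln(1 − 2P − Q) − ¼ ln(1 − 2Q).
1 − 2P − Q = 0.808511, giving −½ ln(0.808511) = 0.106280.
1 − 2Q = 0.957446, giving −¼ ln(0.957446) = 0.010871.
d = 0.106280 + 0.010871 = 0.117151.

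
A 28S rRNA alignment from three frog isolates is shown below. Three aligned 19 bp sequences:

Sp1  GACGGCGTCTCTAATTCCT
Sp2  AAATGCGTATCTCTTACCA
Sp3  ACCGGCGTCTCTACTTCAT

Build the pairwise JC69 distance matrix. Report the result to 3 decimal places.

Sp1–Sp2: 8/19 sites differ → p ≈ 0.421053, d = −0.75 ln(1 − 0.561404) = 0.618132 ≈ 0.618.
Sp1–Sp3: 4/19 sites differ → p ≈ 0.210526, d = −0.75 ln(1 − 0.280701) = 0.247109 ≈ 0.247.
Sp2–Sp3: 9/19 sites differ → p ≈ 0.473684, d = −0.75 ln(1 − 0.631579) = 0.748897 ≈ 0.749.

d(Sp1,Sp2) = 0.618, d(Sp1,Sp3) = 0.247, d(Sp2,Sp3) = 0.749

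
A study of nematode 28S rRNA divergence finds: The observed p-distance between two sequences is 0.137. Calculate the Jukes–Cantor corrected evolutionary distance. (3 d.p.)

d = −(3/4) ln(1 − 4p/3) = −0.75 ln(1 − 0.182667) = −0.75 ln(0.817333)
  = −0.75 × (-0.201709) = 0.151282 substitutions/site.

0.151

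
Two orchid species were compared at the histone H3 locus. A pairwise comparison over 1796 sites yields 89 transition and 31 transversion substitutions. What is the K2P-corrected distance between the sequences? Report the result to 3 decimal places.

0.071

P = 89/1796 ≈ 0.049555 and Q = 31/1796 ≈ 0.017261.
Under the Kimura two-parameter model, d = −½ ln(1 − 2P − Q) − ¼ ln(1 − 2Q).
1 − 2P − Q = 0.883629, giving −½ ln(0.883629) = 0.061859.
1 − 2Q = 0.965478, giving −¼ ln(0.965478) = 0.008783.
d = 0.061859 + 0.008783 = 0.070642.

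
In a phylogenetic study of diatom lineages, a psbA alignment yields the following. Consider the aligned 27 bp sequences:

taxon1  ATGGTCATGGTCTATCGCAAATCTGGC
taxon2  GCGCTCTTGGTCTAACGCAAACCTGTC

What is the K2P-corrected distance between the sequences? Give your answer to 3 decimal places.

0.319

Of 27 sites, 3 differences are transitions and 4 are transversions, so P = 3/27 ≈ 0.111111 and Q = 4/27 ≈ 0.148148.
Under the Kimura two-parameter model, d = −½ ln(1 − 2P − Q) − ¼ ln(1 − 2Q).
1 − 2P − Q = 0.62963, giving −½ ln(0.62963) = 0.231311.
1 − 2Q = 0.703704, giving −¼ ln(0.703704) = 0.087849.
d = 0.231311 + 0.087849 = 0.319160.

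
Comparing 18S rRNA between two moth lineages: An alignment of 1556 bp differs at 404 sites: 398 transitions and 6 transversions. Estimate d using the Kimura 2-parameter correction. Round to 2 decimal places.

0.36

P = 398/1556 ≈ 0.255784 and Q = 6/1556 ≈ 0.003856.
Under the Kimura two-parameter model, d = −½ ln(1 − 2P − Q) − ¼ ln(1 − 2Q).
1 − 2P − Q = 0.484576, giving −½ ln(0.484576) = 0.362240.
1 − 2Q = 0.992288, giving −¼ ln(0.992288) = 0.001935.
d = 0.362240 + 0.001935 = 0.364175.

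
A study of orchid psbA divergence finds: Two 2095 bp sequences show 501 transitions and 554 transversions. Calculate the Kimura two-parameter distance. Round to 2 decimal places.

P = 501/2095 ≈ 0.239141 and Q = 554/2095 ≈ 0.264439.
Under the Kimura two-parameter model, d = −½ ln(1 − 2P − Q) − ¼ ln(1 − 2Q).
1 − 2P − Q = 0.257279, giving −½ ln(0.257279) = 0.678797.
1 − 2Q = 0.471122, giving −¼ ln(0.471122) = 0.188160.
d = 0.678797 + 0.188160 = 0.866957.

0.87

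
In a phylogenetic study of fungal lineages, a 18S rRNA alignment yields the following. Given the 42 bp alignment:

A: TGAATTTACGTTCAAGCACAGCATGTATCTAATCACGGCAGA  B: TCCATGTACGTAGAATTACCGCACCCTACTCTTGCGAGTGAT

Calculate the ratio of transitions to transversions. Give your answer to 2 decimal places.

Transitions are A↔G and C↔T; transversions are all other mismatches.
Transitions: 7. Transversions: 16.
R = 7/16 = 0.4375 ≈ 0.44 (to 2 d.p.).

0.44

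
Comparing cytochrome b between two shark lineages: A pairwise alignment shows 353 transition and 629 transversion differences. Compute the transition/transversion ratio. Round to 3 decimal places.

0.561

R = 353/629 = 0.561208… ≈ 0.561 (to 3 d.p.).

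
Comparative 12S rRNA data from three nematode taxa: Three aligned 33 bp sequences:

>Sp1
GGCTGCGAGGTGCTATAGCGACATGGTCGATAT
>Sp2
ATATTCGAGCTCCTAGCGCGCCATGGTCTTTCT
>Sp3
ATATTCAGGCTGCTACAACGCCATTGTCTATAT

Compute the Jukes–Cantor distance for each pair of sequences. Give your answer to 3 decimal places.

Sp1–Sp2: 12/33 sites differ → p ≈ 0.363636, d = −0.75 ln(1 − 0.484848) = 0.497470 ≈ 0.497.
Sp1–Sp3: 12/33 sites differ → p ≈ 0.363636, d = −0.75 ln(1 − 0.484848) = 0.497470 ≈ 0.497.
Sp2–Sp3: 9/33 sites differ → p ≈ 0.272727, d = −0.75 ln(1 − 0.363636) = 0.338988 ≈ 0.339.

d(Sp1,Sp2) = 0.497, d(Sp1,Sp3) = 0.497, d(Sp2,Sp3) = 0.339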